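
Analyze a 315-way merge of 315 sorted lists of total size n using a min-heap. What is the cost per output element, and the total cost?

Maintain a min-heap of size 315 holding the current head of each list. Each output step does one extract-min (O(log 315)) and one insert of that list's next element (O(log 315)). Each of the n elements passes through the heap exactly once, so the total cost is O(n log 315), i.e. O(log 315) per output element.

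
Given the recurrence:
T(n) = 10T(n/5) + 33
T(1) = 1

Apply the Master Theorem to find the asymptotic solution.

a=10, b=5, f(n)=33. log_5(10) = 1.431. Case 1 of Master Theorem: T(n) = O(n^1.431).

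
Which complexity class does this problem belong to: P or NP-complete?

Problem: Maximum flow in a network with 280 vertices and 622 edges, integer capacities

This problem is in P: Edmonds-Karp / push-relabel run in polynomial time.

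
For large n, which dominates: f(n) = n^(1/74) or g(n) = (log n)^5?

f(n) = n^(1/74) grows faster: any positive power of n dominates any polylog.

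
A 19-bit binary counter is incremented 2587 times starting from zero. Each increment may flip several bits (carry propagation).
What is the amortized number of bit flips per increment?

Bit i flips on every 2^i-th increment, so over 2587 increments bit i flips floor(2587/2^i) times. Summing over i: total flips < 2 * 2587. Amortized: < 2 = O(1) per increment.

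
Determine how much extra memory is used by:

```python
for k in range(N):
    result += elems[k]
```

Space complexity: O(1).
Only a constant amount of auxiliary storage is used; nothing grows with n.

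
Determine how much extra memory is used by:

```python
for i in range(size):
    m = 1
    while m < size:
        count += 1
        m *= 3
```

Space complexity: O(1).
Only a constant amount of auxiliary storage is used; nothing grows with n.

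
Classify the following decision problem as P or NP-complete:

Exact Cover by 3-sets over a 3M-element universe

This problem is NP-complete: one of Karp's 21 NP-complete problems.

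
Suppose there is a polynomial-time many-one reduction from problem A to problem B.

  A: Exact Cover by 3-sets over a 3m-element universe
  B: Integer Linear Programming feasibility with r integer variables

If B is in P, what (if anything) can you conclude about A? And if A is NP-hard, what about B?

A poly-time reduction A <=_p B means any A-instance can be transformed to a B-instance in poly time.
If B is in P: compose the reduction with B's poly-time algorithm to solve A in poly time, so A is in P.
If A is NP-hard: every NP problem reduces to A, which reduces to B; composing reductions, every NP problem reduces to B, so B is NP-hard.
(Here in fact A is NP-complete and B is NP-complete.)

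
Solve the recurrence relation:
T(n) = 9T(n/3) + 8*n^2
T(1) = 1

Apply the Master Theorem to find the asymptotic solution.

a=9, b=3, f(n)=8*n^2. log_3(9) = 2. Case 2: T(n) = O(n^2 log n).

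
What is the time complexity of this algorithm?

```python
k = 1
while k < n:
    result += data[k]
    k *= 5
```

Time complexity: O(log n).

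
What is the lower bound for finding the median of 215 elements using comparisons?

To find the median of 215 elements, every element must be compared at least once, so the lower bound is Omega(n). The BFPRT algorithm achieves O(n), making this tight.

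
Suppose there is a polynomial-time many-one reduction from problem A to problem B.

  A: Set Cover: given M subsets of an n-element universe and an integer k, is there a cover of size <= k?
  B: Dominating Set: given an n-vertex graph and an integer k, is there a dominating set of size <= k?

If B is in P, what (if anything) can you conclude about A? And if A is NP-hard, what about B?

A poly-time reduction A <=_p B means any A-instance can be transformed to a B-instance in poly time.
If B is in P: compose the reduction with B's poly-time algorithm to solve A in poly time, so A is in P.
If A is NP-hard: every NP problem reduces to A, which reduces to B; composing reductions, every NP problem reduces to B, so B is NP-hard.
(Here in fact A is NP-complete and B is NP-complete.)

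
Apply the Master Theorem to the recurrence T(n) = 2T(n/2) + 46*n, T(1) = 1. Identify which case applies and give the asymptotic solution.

a=2, b=2, f(n)=46*n.
log_2(2) = 1, so n^(log_b(a)) = n.
f(n) = Theta(n), so Case 2 applies.
T(n) = Theta(n log n).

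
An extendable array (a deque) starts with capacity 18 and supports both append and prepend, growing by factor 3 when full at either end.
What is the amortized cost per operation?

Growth at either end copies all elements; capacities form a geometric sequence with ratio 3, so total copy cost over n operations is O(n) (two geometric series). Amortized O(1).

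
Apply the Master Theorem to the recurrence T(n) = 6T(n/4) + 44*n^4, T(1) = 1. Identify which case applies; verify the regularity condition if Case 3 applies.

a=6, b=4, f(n)=44*n^4.
log_4(6) = 1.292 < 4.
f(n) = Omega(n^(1.292+epsilon)) for some epsilon > 0, so Case 3 is the candidate.
Regularity: a*f(n/b) = 6*44*(n/4)^4 = (6/256)*44*n^4 <= c*f(n) with c = 6/256 < 1. Satisfied.
Case 3: T(n) = Theta(n^4).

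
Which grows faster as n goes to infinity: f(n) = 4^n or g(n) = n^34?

f(n) = 4^n grows faster: any exponential with base > 1 dominates every polynomial.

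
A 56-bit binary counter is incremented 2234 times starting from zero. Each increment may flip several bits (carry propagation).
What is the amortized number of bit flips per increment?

Bit i flips on every 2^i-th increment, so over 2234 increments bit i flips floor(2234/2^i) times. Summing over i: total flips < 2 * 2234. Amortized: < 2 = O(1) per increment.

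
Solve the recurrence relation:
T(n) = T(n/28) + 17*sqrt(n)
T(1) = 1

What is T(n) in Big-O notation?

Each level contributes sqrt(n/28^k). Geometric series with ratio 1/sqrt(28) < 1 sums to O(sqrt(n)).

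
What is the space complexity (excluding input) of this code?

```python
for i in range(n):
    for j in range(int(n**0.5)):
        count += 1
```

Space complexity: O(1).
Only a constant amount of auxiliary storage is used; nothing grows with n.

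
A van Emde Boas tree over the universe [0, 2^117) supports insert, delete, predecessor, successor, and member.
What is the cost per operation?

vEB recursively partitions [0, 166153499473114484112975882535043072) into sqrt(u) clusters of size sqrt(u). Each operation recurses into either one cluster or the summary, never both: T(u) = T(sqrt(u)) + O(1) => T(u) = O(log log u) = O(log 117). This is worst-case, not just amortized.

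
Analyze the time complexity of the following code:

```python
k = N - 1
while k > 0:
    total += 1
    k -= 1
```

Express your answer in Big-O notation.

Time complexity: O(n).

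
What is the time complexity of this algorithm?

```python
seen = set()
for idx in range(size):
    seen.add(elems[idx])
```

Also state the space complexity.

Time complexity: O(n).
Space complexity: O(n).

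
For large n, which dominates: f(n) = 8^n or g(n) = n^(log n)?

f(n) = 8^n grows faster: take logs: log(n^(log n)) = (log n)^2, log(8^n) = n log 8; n dominates (log n)^2.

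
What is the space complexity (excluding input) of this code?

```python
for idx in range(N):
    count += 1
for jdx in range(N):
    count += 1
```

Space complexity: O(1).
Only a constant amount of auxiliary storage is used; nothing grows with n.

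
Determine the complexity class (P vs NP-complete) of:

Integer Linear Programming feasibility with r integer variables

This problem is NP-complete: ILP feasibility is NP-complete (LP relaxation is in P).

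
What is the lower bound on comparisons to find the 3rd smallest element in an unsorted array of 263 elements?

Finding the 3rd smallest of 263 elements requires Omega(n) comparisons. Every element must participate in at least one comparison; otherwise it could be the 3rd smallest.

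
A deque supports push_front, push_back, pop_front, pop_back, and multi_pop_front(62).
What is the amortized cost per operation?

Assign 2 credits to each push operation. A pop uses 1 saved credit. multi_pop_front(62) uses up to 62 saved credits from previous pushes. Credits never go negative. Amortized cost is O(1).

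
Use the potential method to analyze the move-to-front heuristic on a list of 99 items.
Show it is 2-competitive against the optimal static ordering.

Let Phi = number of inversions between the MTF list and the optimal static list (0 <= Phi <= C(99,2)). Accessing an element at MTF position k and optimal position j: the move-to-front destroys all k-1 inversions in front of it that are not in front in optimal (>= k-j of them) and creates at most j-1 new ones. Amortized cost <= k + (j-1) - (k-j) = 2j - 1 <= 2 * optimal cost.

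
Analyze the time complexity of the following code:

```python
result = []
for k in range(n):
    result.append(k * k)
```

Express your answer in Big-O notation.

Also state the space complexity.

Time complexity: O(n).
Space complexity: O(n).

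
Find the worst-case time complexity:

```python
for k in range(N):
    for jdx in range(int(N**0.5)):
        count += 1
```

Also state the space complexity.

Time complexity: O(n * sqrt(n)).
Space complexity: O(1).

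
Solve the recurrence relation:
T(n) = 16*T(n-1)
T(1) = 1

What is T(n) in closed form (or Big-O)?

Each step multiplies by 16. T(n) = T(1)*16^(n-1) = 16^(n-1).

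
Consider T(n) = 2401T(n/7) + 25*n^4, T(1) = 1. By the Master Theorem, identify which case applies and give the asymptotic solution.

a=2401, b=7, f(n)=25*n^4.
log_7(2401) = 4, so n^(log_b(a)) = n^4.
f(n) = Theta(n^4), so Case 2 applies.
T(n) = Theta(n^4 log n).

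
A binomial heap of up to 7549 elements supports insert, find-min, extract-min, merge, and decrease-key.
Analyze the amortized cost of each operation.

A binomial heap with n <= 7549 elements has at most floor(log_2 7549) + 1 = 13 trees. Using potential Phi = number of trees: Insert adds one tree, but cascading merges reduce count -- amortized O(1). Find-min reads the cached minimum pointer: O(1). Extract-min creates O(log n) new trees: O(log n). Merge combines tree lists: O(log n). Decrease-key sifts the element up its tree of height <= log n: O(log n).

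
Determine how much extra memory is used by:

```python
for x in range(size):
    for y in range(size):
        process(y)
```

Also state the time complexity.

Space complexity: O(1).
Only a constant amount of auxiliary storage is used; nothing grows with n.
Time complexity: O(n^2).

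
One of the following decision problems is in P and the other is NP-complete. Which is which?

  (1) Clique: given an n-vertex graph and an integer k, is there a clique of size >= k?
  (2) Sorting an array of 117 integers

(1) is NP-complete: complement of Independent Set / Vertex Cover (with k part of the input).
(2) is P: merge sort runs in O(n log n).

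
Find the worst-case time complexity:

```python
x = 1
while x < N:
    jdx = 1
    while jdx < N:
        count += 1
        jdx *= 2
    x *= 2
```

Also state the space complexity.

Time complexity: O(log^2 n).
Space complexity: O(1).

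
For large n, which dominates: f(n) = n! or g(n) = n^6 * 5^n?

f(n) = n! grows faster: by Stirling n! ~ (n/e)^n sqrt(2*pi*n); (n/e)^n eventually dominates n^6 * 5^n.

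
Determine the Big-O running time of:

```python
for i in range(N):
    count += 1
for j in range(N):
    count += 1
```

Time complexity: O(n).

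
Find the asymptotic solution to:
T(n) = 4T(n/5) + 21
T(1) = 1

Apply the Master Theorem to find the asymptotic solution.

a=4, b=5, f(n)=21. log_5(4) = 0.8614. Case 1 of Master Theorem: T(n) = O(n^0.8614).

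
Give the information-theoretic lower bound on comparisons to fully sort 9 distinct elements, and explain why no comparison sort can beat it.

A comparison sort is a binary decision tree whose leaves are the 9! = 362880 possible output permutations. A binary tree with L leaves has height >= ceil(log_2(L)). So any comparison sort needs >= ceil(log_2(9!)) = 19 comparisons in the worst case.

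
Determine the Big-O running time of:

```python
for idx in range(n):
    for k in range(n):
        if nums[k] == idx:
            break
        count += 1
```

Time complexity: O(n^2).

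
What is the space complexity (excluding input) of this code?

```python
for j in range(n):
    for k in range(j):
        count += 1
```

Space complexity: O(1).
Only a constant amount of auxiliary storage is used; nothing grows with n.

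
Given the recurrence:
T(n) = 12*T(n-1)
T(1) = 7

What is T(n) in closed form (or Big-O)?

Each step multiplies by 12. T(n) = T(1)*12^(n-1) = 7*12^(n-1).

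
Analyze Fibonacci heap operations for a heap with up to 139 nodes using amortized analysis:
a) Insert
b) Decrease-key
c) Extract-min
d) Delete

Fibonacci heaps use lazy consolidation. Potential function Phi = t + 2m (t = number of trees, m = marked nodes).
- Insert: O(1) actual, Delta Phi = +1 (one new tree) => O(1) amortized.
- Decrease-key: with c cascading cuts, actual cost is O(c); Delta Phi <= c - 2(c-1) + 2 = 4 - c (c new trees; >= c-1 marks cleared; <= 1 new mark). Amortized O(c) + (4 - c) = O(1).
- Extract-min: O(D(n) + t) actual; consolidation drops t to <= D(n)+1, so Delta Phi pays for the t term. D(n) = O(log n) for n = 139 => O(log n) amortized.
- Delete: decrease-key to -inf then extract-min = O(log n).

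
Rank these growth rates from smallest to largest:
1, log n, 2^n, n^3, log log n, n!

Ordered by growth rate: 1 < log log n < log n < n^3 < 2^n < n!.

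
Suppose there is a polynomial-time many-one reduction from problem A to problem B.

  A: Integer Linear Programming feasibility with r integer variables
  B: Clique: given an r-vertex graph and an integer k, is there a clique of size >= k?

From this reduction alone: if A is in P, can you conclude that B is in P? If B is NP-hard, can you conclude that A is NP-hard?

A poly-time reduction A <=_p B transfers tractability DOWN (B easy => A easy) and hardness UP (A hard => B hard), not the reverse.
From A in P, the reduction alone does NOT give B in P: any problem in P trivially reduces to SAT, yet SAT is not known to be in P.
From B NP-hard, the reduction alone does NOT give A NP-hard: again, easy problems reduce to hard ones.
(Here in fact A is NP-complete and B is NP-complete.)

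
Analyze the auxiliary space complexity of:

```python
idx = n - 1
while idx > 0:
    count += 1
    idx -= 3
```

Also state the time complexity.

Space complexity: O(1).
Only a constant amount of auxiliary storage is used; nothing grows with n.
Time complexity: O(n).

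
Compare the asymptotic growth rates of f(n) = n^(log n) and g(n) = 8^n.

g(n) = 8^n grows faster: take logs: log(n^(log n)) = (log n)^2, log(8^n) = n log 8; n dominates (log n)^2.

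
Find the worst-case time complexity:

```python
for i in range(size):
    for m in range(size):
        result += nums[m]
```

Time complexity: O(n^2).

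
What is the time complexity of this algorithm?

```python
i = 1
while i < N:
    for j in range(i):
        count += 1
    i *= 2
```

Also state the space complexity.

Time complexity: O(n).
Space complexity: O(1).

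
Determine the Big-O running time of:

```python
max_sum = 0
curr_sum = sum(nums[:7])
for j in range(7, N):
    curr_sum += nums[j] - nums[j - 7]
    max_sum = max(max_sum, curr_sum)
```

Time complexity: O(n).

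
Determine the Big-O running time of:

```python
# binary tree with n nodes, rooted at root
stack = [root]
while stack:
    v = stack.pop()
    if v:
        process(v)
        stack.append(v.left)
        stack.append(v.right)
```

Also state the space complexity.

Time complexity: O(n).
Space complexity: O(n).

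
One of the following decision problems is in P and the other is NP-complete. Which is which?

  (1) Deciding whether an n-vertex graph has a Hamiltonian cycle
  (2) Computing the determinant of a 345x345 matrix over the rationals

(1) is NP-complete: one of Karp's 21 NP-complete problems.
(2) is P: Gaussian elimination runs in O(n^3).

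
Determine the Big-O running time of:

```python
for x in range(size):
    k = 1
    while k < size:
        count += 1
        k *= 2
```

Time complexity: O(n log n).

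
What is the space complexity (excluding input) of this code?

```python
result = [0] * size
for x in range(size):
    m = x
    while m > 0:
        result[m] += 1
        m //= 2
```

Space complexity: O(n).
Auxiliary storage grows linearly with the input size n in the worst case.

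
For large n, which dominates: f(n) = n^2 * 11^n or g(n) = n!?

g(n) = n! grows faster: by Stirling n! ~ (n/e)^n sqrt(2*pi*n); (n/e)^n eventually dominates n^2 * 11^n.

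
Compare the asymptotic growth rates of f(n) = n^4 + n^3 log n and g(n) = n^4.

f(n) = n^4 + n^3 log n and g(n) = n^4 are Theta of each other: the lower-order n^3 log n term is o(n^4); both are Theta(n^4).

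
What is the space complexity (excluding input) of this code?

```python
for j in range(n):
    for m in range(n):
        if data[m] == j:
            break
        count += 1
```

Space complexity: O(1).
Only a constant amount of auxiliary storage is used; nothing grows with n.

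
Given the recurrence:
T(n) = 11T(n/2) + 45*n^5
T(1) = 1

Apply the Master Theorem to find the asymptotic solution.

a=11, b=2, f(n)=45*n^5. log_2(11) = 3.459 < 5. Case 3: T(n) = O(n^5).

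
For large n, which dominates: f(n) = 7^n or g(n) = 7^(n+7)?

f(n) = 7^n and g(n) = 7^(n+7) are Theta of each other: 7^(n+7) = 7^7 * 7^n = Theta(7^n).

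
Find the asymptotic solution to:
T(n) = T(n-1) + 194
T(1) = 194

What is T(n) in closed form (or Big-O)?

Unrolling: T(n) = T(n-1) + 194 = T(n-2) + 2*194 = ... = T(1) + (n-1)*194 = 194 + (n-1)*194 = 194n.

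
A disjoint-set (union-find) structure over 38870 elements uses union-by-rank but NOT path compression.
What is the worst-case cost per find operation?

Union-by-rank alone keeps every tree's height <= log_2(38870) ~= 15.2. Each find traverses from a node to its root, costing O(height) = O(log n). Without path compression this bound is tight.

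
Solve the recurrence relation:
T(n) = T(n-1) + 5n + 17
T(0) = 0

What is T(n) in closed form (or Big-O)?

Dominant term in sum is 5*sum(i, i=1..n) = 5*n*(n+1)/2 = O(n^2).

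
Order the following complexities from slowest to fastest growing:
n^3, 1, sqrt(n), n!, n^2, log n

Ordered by growth rate: 1 < log n < sqrt(n) < n^2 < n^3 < n!.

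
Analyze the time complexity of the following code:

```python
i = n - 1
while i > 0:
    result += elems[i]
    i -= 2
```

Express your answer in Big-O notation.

Time complexity: O(n).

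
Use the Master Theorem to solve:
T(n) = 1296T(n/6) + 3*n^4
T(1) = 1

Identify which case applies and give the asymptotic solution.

a=1296, b=6, f(n)=3*n^4.
log_6(1296) = 4, so n^(log_b(a)) = n^4.
f(n) = Theta(n^4), so Case 2 applies.
T(n) = Theta(n^4 log n).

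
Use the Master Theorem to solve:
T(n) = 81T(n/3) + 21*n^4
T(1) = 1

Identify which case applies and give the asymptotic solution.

a=81, b=3, f(n)=21*n^4.
log_3(81) = 4, so n^(log_b(a)) = n^4.
f(n) = Theta(n^4), so Case 2 applies.
T(n) = Theta(n^4 log n).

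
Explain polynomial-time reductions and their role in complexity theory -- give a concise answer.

A poly-time reduction from A to B transforms any instance of A into an instance of B in polynomial time. If A reduces to B and B is in P, then A is in P. If A is NP-hard and A reduces to B, then B is NP-hard. Reductions transfer hardness upward and tractability downward.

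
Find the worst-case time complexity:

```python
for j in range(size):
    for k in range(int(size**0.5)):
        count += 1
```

Time complexity: O(n * sqrt(n)).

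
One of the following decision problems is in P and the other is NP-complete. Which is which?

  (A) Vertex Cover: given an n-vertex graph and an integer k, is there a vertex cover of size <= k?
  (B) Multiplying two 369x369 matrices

(A) is NP-complete: one of Karp's 21 NP-complete problems (with k part of the input; for any fixed constant k it is in P).
(B) is P: the schoolbook algorithm runs in O(n^3).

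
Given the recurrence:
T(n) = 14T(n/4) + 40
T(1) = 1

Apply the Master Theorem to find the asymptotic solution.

a=14, b=4, f(n)=40. log_4(14) = 1.904. Case 1 of Master Theorem: T(n) = O(n^1.904).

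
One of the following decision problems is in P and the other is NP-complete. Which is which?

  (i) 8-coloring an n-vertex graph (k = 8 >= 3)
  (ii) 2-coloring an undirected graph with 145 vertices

(i) is NP-complete: graph k-coloring for k>=3 is NP-complete by reduction from 3-SAT.
(ii) is P: 2-coloring is bipartiteness testing via BFS, O(V+E).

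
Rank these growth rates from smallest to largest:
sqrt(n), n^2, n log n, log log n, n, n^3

Ordered by growth rate: log log n < sqrt(n) < n < n log n < n^2 < n^3.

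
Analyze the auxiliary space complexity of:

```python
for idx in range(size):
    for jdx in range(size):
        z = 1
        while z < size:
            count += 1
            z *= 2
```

Space complexity: O(1).
Only a constant amount of auxiliary storage is used; nothing grows with n.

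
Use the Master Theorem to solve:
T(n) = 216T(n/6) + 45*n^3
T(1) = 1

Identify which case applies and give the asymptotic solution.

a=216, b=6, f(n)=45*n^3.
log_6(216) = 3, so n^(log_b(a)) = n^3.
f(n) = Theta(n^3), so Case 2 applies.
T(n) = Theta(n^3 log n).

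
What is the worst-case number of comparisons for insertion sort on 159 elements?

Insertion sort on reverse-sorted input: 1 + 2 + ... + (159-1) = 12561 comparisons.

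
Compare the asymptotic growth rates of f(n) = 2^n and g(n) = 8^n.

g(n) = 8^n grows faster: (8/2)^n -> infinity since 8/2 > 1.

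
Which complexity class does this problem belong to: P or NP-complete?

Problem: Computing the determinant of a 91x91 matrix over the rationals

This problem is in P: Gaussian elimination runs in O(n^3).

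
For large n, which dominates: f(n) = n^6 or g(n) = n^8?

g(n) = n^8 grows faster: n^8/n^6 = n^2 -> infinity.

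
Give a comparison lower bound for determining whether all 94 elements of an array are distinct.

In the algebraic decision-tree model, the YES region for element distinctness on 94 elements has 94! connected components (one per ordering). Ben-Or's theorem then gives a lower bound of Omega(log(n!)) = Omega(n log n).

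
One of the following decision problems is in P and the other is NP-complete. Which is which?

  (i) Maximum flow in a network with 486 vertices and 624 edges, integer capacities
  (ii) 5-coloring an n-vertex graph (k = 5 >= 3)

(i) is P: Edmonds-Karp / push-relabel run in polynomial time.
(ii) is NP-complete: graph k-coloring for k>=3 is NP-complete by reduction from 3-SAT.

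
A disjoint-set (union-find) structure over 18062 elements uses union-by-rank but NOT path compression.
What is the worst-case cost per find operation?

Union-by-rank alone keeps every tree's height <= log_2(18062) ~= 14.1. Each find traverses from a node to its root, costing O(height) = O(log n). Without path compression this bound is tight.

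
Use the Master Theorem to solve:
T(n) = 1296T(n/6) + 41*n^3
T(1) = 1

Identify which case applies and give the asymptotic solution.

a=1296, b=6, f(n)=41*n^3.
log_6(1296) = 4 > 3.
Since f(n) = O(n^3) is polynomially smaller than n^4, Case 1 applies.
T(n) = Theta(n^4).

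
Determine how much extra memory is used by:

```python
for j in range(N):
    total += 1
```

Space complexity: O(1).
Only a constant amount of auxiliary storage is used; nothing grows with n.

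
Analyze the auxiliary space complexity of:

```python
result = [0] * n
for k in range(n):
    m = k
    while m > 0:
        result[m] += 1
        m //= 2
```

Space complexity: O(n).
Auxiliary storage grows linearly with the input size n in the worst case.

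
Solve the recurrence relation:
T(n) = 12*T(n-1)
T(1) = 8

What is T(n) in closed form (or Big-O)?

Each step multiplies by 12. T(n) = T(1)*12^(n-1) = 8*12^(n-1).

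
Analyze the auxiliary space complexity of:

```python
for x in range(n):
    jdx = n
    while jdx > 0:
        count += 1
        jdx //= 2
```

Space complexity: O(1).
Only a constant amount of auxiliary storage is used; nothing grows with n.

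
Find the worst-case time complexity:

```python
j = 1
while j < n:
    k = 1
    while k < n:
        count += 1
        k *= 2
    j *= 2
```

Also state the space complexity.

Time complexity: O(log^2 n).
Space complexity: O(1).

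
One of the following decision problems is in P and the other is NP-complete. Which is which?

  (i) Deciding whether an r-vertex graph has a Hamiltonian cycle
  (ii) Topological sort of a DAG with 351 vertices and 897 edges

(i) is NP-complete: one of Karp's 21 NP-complete problems.
(ii) is P: DFS-based topological sort runs in O(V+E).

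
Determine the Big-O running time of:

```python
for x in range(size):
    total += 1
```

Time complexity: O(n).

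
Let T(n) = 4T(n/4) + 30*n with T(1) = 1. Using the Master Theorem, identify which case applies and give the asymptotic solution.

a=4, b=4, f(n)=30*n.
log_4(4) = 1, so n^(log_b(a)) = n.
f(n) = Theta(n), so Case 2 applies.
T(n) = Theta(n log n).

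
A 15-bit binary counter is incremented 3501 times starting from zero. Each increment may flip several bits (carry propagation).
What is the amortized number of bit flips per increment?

Bit i flips on every 2^i-th increment, so over 3501 increments bit i flips floor(3501/2^i) times. Summing over i: total flips < 2 * 3501. Amortized: < 2 = O(1) per increment.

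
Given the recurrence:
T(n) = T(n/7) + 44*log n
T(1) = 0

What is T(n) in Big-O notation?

Each of the log_7(n) levels adds O(log n). T(n) = O(log^2 n).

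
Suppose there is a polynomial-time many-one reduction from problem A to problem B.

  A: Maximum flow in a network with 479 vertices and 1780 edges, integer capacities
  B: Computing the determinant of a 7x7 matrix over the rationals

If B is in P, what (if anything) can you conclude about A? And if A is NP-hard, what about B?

A poly-time reduction A <=_p B means any A-instance can be transformed to a B-instance in poly time.
If B is in P: compose the reduction with B's poly-time algorithm to solve A in poly time, so A is in P.
If A is NP-hard: every NP problem reduces to A, which reduces to B; composing reductions, every NP problem reduces to B, so B is NP-hard.
(Here in fact A is P and B is P.)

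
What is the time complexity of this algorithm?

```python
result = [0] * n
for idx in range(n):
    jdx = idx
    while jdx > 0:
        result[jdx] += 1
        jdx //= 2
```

Time complexity: O(n log n).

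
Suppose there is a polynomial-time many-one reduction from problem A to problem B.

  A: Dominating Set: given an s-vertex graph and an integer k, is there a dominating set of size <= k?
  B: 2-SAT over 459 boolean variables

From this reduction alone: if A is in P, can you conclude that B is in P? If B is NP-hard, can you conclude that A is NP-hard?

A poly-time reduction A <=_p B transfers tractability DOWN (B easy => A easy) and hardness UP (A hard => B hard), not the reverse.
From A in P, the reduction alone does NOT give B in P: any problem in P trivially reduces to SAT, yet SAT is not known to be in P.
From B NP-hard, the reduction alone does NOT give A NP-hard: again, easy problems reduce to hard ones.
(Here in fact A is NP-complete and B is in P, so no such reduction is known -- its existence would imply P = NP; the analysis concerns only what the assumed reduction would or would not let you conclude.)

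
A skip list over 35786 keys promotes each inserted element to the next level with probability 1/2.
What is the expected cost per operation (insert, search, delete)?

Expected number of levels is O(log_2(35786)) = O(log n). A search visits O(1) expected nodes per level over O(log n) levels. Insert/delete are a search plus O(1) pointer updates per level. Expected O(log n) per operation.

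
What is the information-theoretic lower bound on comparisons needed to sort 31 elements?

There are 31! = 8222838654177922817725562880000000 possible orderings. Each comparison gives 1 bit. We need at least ceil(log_2(8222838654177922817725562880000000)) = 113 comparisons.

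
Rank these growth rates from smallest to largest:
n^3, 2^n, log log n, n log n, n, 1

Ordered by growth rate: 1 < log log n < n < n log n < n^3 < 2^n.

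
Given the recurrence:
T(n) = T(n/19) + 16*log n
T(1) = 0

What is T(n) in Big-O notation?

Each of the log_19(n) levels adds O(log n). T(n) = O(log^2 n).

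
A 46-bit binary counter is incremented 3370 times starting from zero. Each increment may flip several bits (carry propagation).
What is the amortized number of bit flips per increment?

Bit i flips on every 2^i-th increment, so over 3370 increments bit i flips floor(3370/2^i) times. Summing over i: total flips < 2 * 3370. Amortized: < 2 = O(1) per increment.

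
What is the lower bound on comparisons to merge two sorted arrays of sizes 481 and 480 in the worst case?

Adversary: with |481 - 480| <= 1 the inputs can be fully interleaved so that every adjacent pair in the merged output comes from different arrays. Then each of the 960 adjacent pairs must be directly compared, or the algorithm cannot determine their relative order. Standard merge meets this bound.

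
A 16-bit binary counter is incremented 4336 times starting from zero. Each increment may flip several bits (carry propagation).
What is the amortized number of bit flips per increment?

Bit i flips on every 2^i-th increment, so over 4336 increments bit i flips floor(4336/2^i) times. Summing over i: total flips < 2 * 4336. Amortized: < 2 = O(1) per increment.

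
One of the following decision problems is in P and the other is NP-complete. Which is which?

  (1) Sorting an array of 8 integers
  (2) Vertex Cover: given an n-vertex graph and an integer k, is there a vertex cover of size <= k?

(1) is P: merge sort runs in O(n log n).
(2) is NP-complete: one of Karp's 21 NP-complete problems (with k part of the input; for any fixed constant k it is in P).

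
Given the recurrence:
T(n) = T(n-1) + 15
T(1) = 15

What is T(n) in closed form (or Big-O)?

Unrolling: T(n) = T(n-1) + 15 = T(n-2) + 2*15 = ... = T(1) + (n-1)*15 = 15 + (n-1)*15 = 15n.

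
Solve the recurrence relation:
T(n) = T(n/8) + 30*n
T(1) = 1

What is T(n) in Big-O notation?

Geometric series: 30*n*(1 + 1/8 + 1/8^2 + ...) = O(n). T(n) = O(n).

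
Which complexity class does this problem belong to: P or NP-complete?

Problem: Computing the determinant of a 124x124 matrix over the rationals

This problem is in P: Gaussian elimination runs in O(n^3).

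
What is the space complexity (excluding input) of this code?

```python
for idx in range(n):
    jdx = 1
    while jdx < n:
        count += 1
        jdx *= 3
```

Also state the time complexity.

Space complexity: O(1).
Only a constant amount of auxiliary storage is used; nothing grows with n.
Time complexity: O(n log n).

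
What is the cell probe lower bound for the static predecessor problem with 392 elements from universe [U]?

The Patrascu-Thorup lower bound shows any data structure on n = 392 elements using O(n * polylog(n)) space requires Omega(log log U) query time. van Emde Boas trees achieve O(log log U) with O(U) space.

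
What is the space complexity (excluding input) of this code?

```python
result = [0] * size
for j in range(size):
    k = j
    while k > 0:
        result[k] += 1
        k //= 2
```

Space complexity: O(n).
Auxiliary storage grows linearly with the input size n in the worst case.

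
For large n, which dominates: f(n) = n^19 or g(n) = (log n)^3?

f(n) = n^19 grows faster: any positive polynomial dominates any polylog.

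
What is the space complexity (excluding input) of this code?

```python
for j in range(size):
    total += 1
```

Space complexity: O(1).
Only a constant amount of auxiliary storage is used; nothing grows with n.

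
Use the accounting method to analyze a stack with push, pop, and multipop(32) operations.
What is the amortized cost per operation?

Assign 2 credits per push (1 for the push, 1 saved for a future pop). Each pop or element popped by multipop(32) uses 1 saved credit. Total credits never go negative, so amortized cost is O(1).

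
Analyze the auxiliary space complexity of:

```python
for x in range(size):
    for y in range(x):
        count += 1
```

Space complexity: O(1).
Only a constant amount of auxiliary storage is used; nothing grows with n.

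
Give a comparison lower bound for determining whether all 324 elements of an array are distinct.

In the algebraic decision-tree model, the YES region for element distinctness on 324 elements has 324! connected components (one per ordering). Ben-Or's theorem then gives a lower bound of Omega(log(n!)) = Omega(n log n).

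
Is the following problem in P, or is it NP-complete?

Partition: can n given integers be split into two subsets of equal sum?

This problem is NP-complete: Subset Sum reduces to it (one of Karp's 21 NP-complete problems).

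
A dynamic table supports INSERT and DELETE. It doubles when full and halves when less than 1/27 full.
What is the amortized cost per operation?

Using potential function Phi = |2*num_items - table_size| when load > 1/2, and Phi = table_size/2 - num_items otherwise. The gap of 1/27 vs 1/2 for shrinking prevents thrashing. Both insert and delete have O(1) amortized cost.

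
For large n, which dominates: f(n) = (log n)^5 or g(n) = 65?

f(n) = (log n)^5 grows faster: any unbounded function dominates a constant.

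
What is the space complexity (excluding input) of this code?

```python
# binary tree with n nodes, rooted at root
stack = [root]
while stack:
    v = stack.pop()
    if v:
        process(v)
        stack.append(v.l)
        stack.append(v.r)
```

Space complexity: O(n).
Auxiliary storage grows linearly with the input size n in the worst case.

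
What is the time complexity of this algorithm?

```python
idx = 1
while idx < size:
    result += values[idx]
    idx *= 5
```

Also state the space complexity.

Time complexity: O(log n).
Space complexity: O(1).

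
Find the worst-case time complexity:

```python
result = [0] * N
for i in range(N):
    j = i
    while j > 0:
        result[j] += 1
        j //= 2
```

Time complexity: O(n log n).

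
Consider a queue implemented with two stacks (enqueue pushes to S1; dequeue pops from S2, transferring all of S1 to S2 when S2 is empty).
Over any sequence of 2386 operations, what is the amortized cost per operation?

Each element is pushed to S1 once, popped once, pushed to S2 once, and popped once: 4 unit operations over its lifetime. Over 2386 operations the total work is O(2386). Amortized O(1) per enqueue/dequeue.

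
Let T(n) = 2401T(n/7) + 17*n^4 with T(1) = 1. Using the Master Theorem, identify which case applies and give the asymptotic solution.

a=2401, b=7, f(n)=17*n^4.
log_7(2401) = 4, so n^(log_b(a)) = n^4.
f(n) = Theta(n^4), so Case 2 applies.
T(n) = Theta(n^4 log n).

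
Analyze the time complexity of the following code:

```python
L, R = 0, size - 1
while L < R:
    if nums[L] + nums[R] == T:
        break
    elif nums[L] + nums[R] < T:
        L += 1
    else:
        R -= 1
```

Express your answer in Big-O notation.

Time complexity: O(n).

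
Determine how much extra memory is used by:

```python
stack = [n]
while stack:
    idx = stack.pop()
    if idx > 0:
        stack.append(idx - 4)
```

Space complexity: O(1).
Only a constant amount of auxiliary storage is used; nothing grows with n.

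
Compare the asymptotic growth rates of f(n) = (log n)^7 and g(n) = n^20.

g(n) = n^20 grows faster: any positive polynomial dominates any polylog.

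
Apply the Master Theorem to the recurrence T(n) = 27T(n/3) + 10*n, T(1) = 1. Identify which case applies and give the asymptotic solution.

a=27, b=3, f(n)=10*n.
log_3(27) = 3 > 1.
Since f(n) = O(n^1) is polynomially smaller than n^3, Case 1 applies.
T(n) = Theta(n^3).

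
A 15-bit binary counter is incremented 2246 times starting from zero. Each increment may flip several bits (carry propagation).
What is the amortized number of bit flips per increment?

Bit i flips on every 2^i-th increment, so over 2246 increments bit i flips floor(2246/2^i) times. Summing over i: total flips < 2 * 2246. Amortized: < 2 = O(1) per increment.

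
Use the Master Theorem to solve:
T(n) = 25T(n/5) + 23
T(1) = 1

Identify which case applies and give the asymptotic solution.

a=25, b=5, f(n)=23.
log_5(25) = 2 > 0.
Since f(n) = O(n^0) is polynomially smaller than n^2, Case 1 applies.
T(n) = Theta(n^2).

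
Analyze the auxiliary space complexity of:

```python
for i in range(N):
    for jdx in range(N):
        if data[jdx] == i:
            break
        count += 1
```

Space complexity: O(1).
Only a constant amount of auxiliary storage is used; nothing grows with n.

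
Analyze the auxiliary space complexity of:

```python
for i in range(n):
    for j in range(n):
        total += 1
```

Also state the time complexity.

Space complexity: O(1).
Only a constant amount of auxiliary storage is used; nothing grows with n.
Time complexity: O(n^2).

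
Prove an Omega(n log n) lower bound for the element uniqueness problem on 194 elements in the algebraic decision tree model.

In the algebraic decision tree model, element uniqueness on 194 elements is equivalent to determining which cell of an arrangement of C(194,2) = 18721 hyperplanes x_i = x_j contains the input point. Ben-Or's theorem shows this requires Omega(n log n).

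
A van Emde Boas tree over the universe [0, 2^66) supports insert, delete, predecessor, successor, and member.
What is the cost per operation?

vEB recursively partitions [0, 73786976294838206464) into sqrt(u) clusters of size sqrt(u). Each operation recurses into either one cluster or the summary, never both: T(u) = T(sqrt(u)) + O(1) => T(u) = O(log log u) = O(log 66). This is worst-case, not just amortized.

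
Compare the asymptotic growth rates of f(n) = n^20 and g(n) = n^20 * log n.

g(n) = n^20 * log n grows faster: extra log n factor -> infinity.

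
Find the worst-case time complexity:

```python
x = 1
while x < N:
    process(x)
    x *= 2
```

Time complexity: O(log n).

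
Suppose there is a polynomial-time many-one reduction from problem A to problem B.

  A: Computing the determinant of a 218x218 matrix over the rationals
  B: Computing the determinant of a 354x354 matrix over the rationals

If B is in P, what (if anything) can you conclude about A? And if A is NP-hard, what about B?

A poly-time reduction A <=_p B means any A-instance can be transformed to a B-instance in poly time.
If B is in P: compose the reduction with B's poly-time algorithm to solve A in poly time, so A is in P.
If A is NP-hard: every NP problem reduces to A, which reduces to B; composing reductions, every NP problem reduces to B, so B is NP-hard.
(Here in fact A is P and B is P.)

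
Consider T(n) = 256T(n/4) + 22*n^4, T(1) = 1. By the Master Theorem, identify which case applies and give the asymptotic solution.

a=256, b=4, f(n)=22*n^4.
log_4(256) = 4, so n^(log_b(a)) = n^4.
f(n) = Theta(n^4), so Case 2 applies.
T(n) = Theta(n^4 log n).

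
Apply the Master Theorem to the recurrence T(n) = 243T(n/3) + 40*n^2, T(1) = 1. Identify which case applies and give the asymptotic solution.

a=243, b=3, f(n)=40*n^2.
log_3(243) = 5 > 2.
Since f(n) = O(n^2) is polynomially smaller than n^5, Case 1 applies.
T(n) = Theta(n^5).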